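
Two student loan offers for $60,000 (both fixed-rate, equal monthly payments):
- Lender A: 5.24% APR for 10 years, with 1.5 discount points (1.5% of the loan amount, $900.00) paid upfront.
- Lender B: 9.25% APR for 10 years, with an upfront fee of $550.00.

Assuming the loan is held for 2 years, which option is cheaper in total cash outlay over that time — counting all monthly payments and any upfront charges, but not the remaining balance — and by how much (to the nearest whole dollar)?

Lender A: monthly rate = 5.24%/12 = 0.0043667; payment = 60,000 × 0.0043667 / (1 − (1+0.0043667)^−120) = $643.45.
Lender B: monthly rate = 9.25%/12 = 0.0077083; payment = 60,000 × 0.0077083 / (1 − (1+0.0077083)^−120) = $768.20.
Over 24 months: Lender A costs 24 × $643.45 + $900.00 = $16,342.80; Lender B costs 24 × $768.20 + $550.00 = $18,986.80.
Lender A is cheaper by $18,986.80 − $16,342.80 = $2,644.00.

Lender A by $2,644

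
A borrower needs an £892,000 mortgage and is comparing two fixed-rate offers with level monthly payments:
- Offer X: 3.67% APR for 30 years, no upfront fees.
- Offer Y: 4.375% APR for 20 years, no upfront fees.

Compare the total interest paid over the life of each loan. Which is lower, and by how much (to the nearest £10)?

Offer X: monthly rate = 3.67%/12 = 0.0030583; payment = 892,000 × 0.0030583 / (1 − (1+0.0030583)^−360) = £4,090.60.
Total interest on Offer X = 360 × £4,090.60 − £892,000 = £580,616.00.
Offer Y: monthly rate = 4.375%/12 = 0.0036458; payment = 892,000 × 0.0036458 / (1 − (1+0.0036458)^−240) = £5,583.22.
Total interest on Offer Y = 240 × £5,583.22 − £892,000 = £447,972.80.
Offer Y is lower by £132,643.20.

Offer Y by £132,640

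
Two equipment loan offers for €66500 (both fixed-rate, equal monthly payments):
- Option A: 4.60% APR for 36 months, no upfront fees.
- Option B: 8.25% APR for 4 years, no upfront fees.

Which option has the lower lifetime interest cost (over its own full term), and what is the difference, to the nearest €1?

Option A: at 4.60% the monthly rate is 0.0038333, so the payment is 66,500 × 0.0038333 / (1 − 1.0038333^−36) = €1,981.14.
Total interest on Option A = 36 × €1,981.14 − €66,500 = €4,821.04.
Option B: monthly rate = 8.25%/12 = 0.0068750; payment = 66,500 × 0.0068750 / (1 − (1+0.0068750)^−48) = €1,631.27.
Total interest on Option B = 48 × €1,631.27 − €66,500 = €11,800.96.
Option A is lower by €6,979.92.

Option A by €6,980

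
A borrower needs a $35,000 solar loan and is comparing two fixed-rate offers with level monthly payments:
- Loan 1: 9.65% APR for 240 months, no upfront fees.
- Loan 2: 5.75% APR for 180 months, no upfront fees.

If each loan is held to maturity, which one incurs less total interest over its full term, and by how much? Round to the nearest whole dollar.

Loan 2 by $26,808

Loan 1: at 9.65% the monthly rate is 0.0080417, so the payment is 35,000 × 0.0080417 / (1 − 1.0080417^−240) = $329.68.
Total interest on Loan 1 = 240 × $329.68 − $35,000 = $44,123.20.
Loan 2: at 5.75% the monthly rate is 0.0047917, so the payment is 35,000 × 0.0047917 / (1 − 1.0047917^−180) = $290.64.
Total interest on Loan 2 = 180 × $290.64 − $35,000 = $17,315.20.
Loan 2 is lower by $26,808.00.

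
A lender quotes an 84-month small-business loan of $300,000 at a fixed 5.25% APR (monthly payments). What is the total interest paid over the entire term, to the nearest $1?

At 5.25% the monthly rate is 0.0043750, so the payment is 300,000 × 0.0043750 / (1 − 1.0043750^−84) = $4,275.50.
Total paid = 84 × $4,275.50 = $359,142.00; interest = $359,142.00 − $300,000 = $59,142.00.

$59,142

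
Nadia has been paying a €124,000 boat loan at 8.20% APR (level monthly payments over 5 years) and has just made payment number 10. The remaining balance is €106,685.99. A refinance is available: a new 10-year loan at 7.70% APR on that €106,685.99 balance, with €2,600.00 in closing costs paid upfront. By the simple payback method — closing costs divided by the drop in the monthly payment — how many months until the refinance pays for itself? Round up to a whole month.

3 months

Current payment = 124,000 × 8.2%/12 / (1 − (1+0.0068333)^−60) = €2,526.16.
Refinanced payment = 106,685.99 × 0.0064167 / (1 − (1+0.0064167)^−120) = €1,277.55.
Monthly savings = €2,526.16 − €1,277.55 = €1,248.61.
Break-even = €2,600.00 / €1,248.61 = 2.08 → 3 months.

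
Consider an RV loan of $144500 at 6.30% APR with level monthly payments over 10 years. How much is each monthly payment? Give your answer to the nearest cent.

$1,626.10

Monthly rate = 6.3%/12 = 0.0052500; payment = 144,500 × 0.0052500 / (1 − (1+0.0052500)^−120) = $1,626.10.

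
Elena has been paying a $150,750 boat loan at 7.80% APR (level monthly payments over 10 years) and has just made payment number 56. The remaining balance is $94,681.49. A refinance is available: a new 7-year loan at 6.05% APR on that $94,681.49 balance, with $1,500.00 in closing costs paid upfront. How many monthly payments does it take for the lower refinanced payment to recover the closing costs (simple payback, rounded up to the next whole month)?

Current payment = 150,750 × 7.8%/12 / (1 − (1+0.0065000)^−120) = $1,813.12.
Refinanced payment = 94,681.49 × 0.0050417 / (1 − (1+0.0050417)^−84) = $1,385.43.
Monthly savings = $1,813.12 − $1,385.43 = $427.69.
Break-even = $1,500.00 / $427.69 = 3.51 → 4 months.

4 months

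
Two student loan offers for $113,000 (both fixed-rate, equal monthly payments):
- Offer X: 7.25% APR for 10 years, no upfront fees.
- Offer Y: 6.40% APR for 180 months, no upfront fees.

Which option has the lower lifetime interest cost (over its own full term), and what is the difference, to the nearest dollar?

Offer X by $16,871

Offer X: at 7.25% the monthly rate is 0.0060417, so the payment is 113,000 × 0.0060417 / (1 − 1.0060417^−120) = $1,326.63.
Total interest on Offer X = 120 × $1,326.63 − $113,000 = $46,195.60.
Offer Y: at 6.40% the monthly rate is 0.0053333, so the payment is 113,000 × 0.0053333 / (1 − 1.0053333^−180) = $978.15.
Total interest on Offer Y = 180 × $978.15 − $113,000 = $63,067.00.
Offer X is lower by $16,871.40.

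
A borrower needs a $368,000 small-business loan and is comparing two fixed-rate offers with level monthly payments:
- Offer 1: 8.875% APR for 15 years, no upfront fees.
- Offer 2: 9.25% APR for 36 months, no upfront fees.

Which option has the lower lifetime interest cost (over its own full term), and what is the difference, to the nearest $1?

Offer 2 by $244,108

Offer 1: monthly rate = 8.875%/12 = 0.0073958; payment = 368,000 × 0.0073958 / (1 − (1+0.0073958)^−180) = $3,705.19.
Total interest on Offer 1 = 180 × $3,705.19 − $368,000 = $298,934.20.
Offer 2: at 9.25% the monthly rate is 0.0077083, so the payment is 368,000 × 0.0077083 / (1 − 1.0077083^−36) = $11,745.17.
Total interest on Offer 2 = 36 × $11,745.17 − $368,000 = $54,826.12.
Offer 2 is lower by $244,108.08.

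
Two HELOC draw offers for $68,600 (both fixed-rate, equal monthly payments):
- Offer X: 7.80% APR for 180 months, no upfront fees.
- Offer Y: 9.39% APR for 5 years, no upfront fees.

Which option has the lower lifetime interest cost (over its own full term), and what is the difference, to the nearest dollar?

Offer Y by $30,360

Offer X: monthly rate = 7.8%/12 = 0.0065000; payment = 68,600 × 0.0065000 / (1 − (1+0.0065000)^−180) = $647.68.
Total interest on Offer X = 180 × $647.68 − $68,600 = $47,982.40.
Offer Y: monthly rate = 9.39%/12 = 0.0078250; payment = 68,600 × 0.0078250 / (1 − (1+0.0078250)^−60) = $1,437.04.
Total interest on Offer Y = 60 × $1,437.04 − $68,600 = $17,622.40.
Offer Y is lower by $30,360.00.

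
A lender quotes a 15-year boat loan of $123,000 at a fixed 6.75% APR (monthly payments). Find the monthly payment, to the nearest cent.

$1,088.44

Monthly rate = 6.75%/12 = 0.0056250; payment = 123,000 × 0.0056250 / (1 − (1+0.0056250)^−180) = $1,088.44.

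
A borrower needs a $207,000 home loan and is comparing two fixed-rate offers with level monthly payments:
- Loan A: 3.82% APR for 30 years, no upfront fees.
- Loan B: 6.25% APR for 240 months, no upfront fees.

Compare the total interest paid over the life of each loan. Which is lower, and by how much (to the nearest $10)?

Loan A by $15,040

Loan A: at 3.82% the monthly rate is 0.0031833, so the payment is 207,000 × 0.0031833 / (1 − 1.0031833^−360) = $966.89.
Total interest on Loan A = 360 × $966.89 − $207,000 = $141,080.40.
Loan B: at 6.25% the monthly rate is 0.0052083, so the payment is 207,000 × 0.0052083 / (1 − 1.0052083^−240) = $1,513.02.
Total interest on Loan B = 240 × $1,513.02 − $207,000 = $156,124.80.
Loan A is lower by $15,044.40.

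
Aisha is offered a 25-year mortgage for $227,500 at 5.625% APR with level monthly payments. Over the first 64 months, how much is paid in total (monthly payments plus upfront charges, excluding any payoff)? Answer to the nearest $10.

$90,500

At 5.625% the monthly rate is 0.0046875, so the payment is 227,500 × 0.0046875 / (1 − 1.0046875^−300) = $1,414.08.
Total outlay = 64 × $1,414.08 = $90,501.12.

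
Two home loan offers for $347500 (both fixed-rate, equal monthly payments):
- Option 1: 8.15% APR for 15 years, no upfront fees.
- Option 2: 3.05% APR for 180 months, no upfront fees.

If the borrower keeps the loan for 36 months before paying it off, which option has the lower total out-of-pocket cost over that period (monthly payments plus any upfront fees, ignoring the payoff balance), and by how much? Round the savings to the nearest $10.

Option 2 by $33,940

Option 1: monthly rate = 8.15%/12 = 0.0067917; payment = 347,500 × 0.0067917 / (1 − (1+0.0067917)^−180) = $3,351.05.
Option 2: monthly rate = 3.05%/12 = 0.0025417; payment = 347,500 × 0.0025417 / (1 − (1+0.0025417)^−180) = $2,408.14.
Over 36 months: Option 1 costs 36 × $3,351.05 = $120,637.80; Option 2 costs 36 × $2,408.14 = $86,693.04.
Option 2 is cheaper by $120,637.80 − $86,693.04 = $33,944.76.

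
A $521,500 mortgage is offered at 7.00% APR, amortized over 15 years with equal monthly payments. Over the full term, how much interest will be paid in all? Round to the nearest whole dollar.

$322,230

Monthly rate = 7%/12 = 0.0058333; payment = 521,500 × 0.0058333 / (1 − (1+0.0058333)^−180) = $4,687.39.
Total paid = 180 × $4,687.39 = $843,730.20; interest = $843,730.20 − $521,500 = $322,230.20.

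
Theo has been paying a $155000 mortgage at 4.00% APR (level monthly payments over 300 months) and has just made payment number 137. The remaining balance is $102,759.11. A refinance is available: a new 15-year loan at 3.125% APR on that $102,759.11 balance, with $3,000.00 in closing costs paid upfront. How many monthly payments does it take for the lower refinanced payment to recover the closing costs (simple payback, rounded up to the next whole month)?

Current payment = 155,000 × 4%/12 / (1 − (1+0.0033333)^−300) = $818.15.
Refinanced payment = 102,759.11 × 0.0026042 / (1 − (1+0.0026042)^−180) = $715.83.
Monthly savings = $818.15 − $715.83 = $102.32.
Break-even = $3,000.00 / $102.32 = 29.32 → 30 months.

30 months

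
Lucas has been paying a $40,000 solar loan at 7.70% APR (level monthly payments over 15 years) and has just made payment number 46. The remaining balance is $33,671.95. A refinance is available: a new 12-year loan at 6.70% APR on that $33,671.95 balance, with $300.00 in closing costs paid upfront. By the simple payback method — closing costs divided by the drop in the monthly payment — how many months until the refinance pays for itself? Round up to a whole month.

9 months

Current payment = 40,000 × 7.7%/12 / (1 − (1+0.0064167)^−180) = $375.37.
Refinanced payment = 33,671.95 × 0.0055833 / (1 − (1+0.0055833)^−144) = $340.91.
Monthly savings = $375.37 − $340.91 = $34.46.
Break-even = $300.00 / $34.46 = 8.71 → 9 months.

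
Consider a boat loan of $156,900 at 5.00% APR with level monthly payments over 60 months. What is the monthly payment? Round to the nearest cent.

$2,960.90

Monthly rate = 5%/12 = 0.0041667; payment = 156,900 × 0.0041667 / (1 − (1+0.0041667)^−60) = $2,960.90.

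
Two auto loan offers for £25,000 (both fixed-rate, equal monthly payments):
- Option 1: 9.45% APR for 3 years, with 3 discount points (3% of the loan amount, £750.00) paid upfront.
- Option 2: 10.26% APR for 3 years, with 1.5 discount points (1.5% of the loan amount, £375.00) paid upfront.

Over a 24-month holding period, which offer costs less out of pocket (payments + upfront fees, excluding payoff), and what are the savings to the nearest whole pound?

Option 2 by £147

Option 1: at 9.45% the monthly rate is 0.0078750, so the payment is 25,000 × 0.0078750 / (1 − 1.0078750^−36) = £800.24.
Option 2: at 10.26% the monthly rate is 0.0085500, so the payment is 25,000 × 0.0085500 / (1 − 1.0085500^−36) = £809.73.
Over 24 months: Option 1 costs 24 × £800.24 + £750.00 = £19,955.76; Option 2 costs 24 × £809.73 + £375.00 = £19,808.52.
Option 2 is cheaper by £19,955.76 − £19,808.52 = £147.24.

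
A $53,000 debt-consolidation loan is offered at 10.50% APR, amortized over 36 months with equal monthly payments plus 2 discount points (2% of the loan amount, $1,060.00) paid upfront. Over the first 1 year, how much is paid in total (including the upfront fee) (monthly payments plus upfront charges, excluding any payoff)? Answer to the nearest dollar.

$21,732

At 10.50% the monthly rate is 0.0087500, so the payment is 53,000 × 0.0087500 / (1 − 1.0087500^−36) = $1,722.63.
Total outlay = 12 × $1,722.63 + $1,060.00 = $21,731.56.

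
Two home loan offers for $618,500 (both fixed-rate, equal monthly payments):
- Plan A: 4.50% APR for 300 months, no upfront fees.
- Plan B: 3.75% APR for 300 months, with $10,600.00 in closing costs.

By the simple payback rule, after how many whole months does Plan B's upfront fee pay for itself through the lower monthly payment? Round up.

Plan A: monthly rate = 4.5%/12 = 0.0037500; payment = 618,500 × 0.0037500 / (1 − (1+0.0037500)^−300) = $3,437.82.
Plan B: monthly rate = 3.75%/12 = 0.0031250; payment = 618,500 × 0.0031250 / (1 − (1+0.0031250)^−300) = $3,179.90.
Monthly savings = $3,437.82 − $3,179.90 = $257.92.
Break-even = $10,600.00 / $257.92 = 41.10 → 42 months.

42 months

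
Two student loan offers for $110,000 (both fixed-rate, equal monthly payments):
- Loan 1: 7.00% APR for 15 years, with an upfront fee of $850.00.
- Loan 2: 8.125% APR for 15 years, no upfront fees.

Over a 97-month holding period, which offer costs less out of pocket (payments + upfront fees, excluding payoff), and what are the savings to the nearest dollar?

Loan 1 by $5,985

Loan 1: monthly rate = 7%/12 = 0.0058333; payment = 110,000 × 0.0058333 / (1 − (1+0.0058333)^−180) = $988.71.
Loan 2: at 8.125% the monthly rate is 0.0067708, so the payment is 110,000 × 0.0067708 / (1 − 1.0067708^−180) = $1,059.17.
Over 97 months: Loan 1 costs 97 × $988.71 + $850.00 = $96,754.87; Loan 2 costs 97 × $1,059.17 = $102,739.49.
Loan 1 is cheaper by $102,739.49 − $96,754.87 = $5,984.62.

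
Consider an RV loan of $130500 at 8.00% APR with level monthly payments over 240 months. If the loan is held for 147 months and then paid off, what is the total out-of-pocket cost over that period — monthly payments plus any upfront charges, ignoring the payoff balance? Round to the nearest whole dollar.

At 8.00% the monthly rate is 0.0066667, so the payment is 130,500 × 0.0066667 / (1 − 1.0066667^−240) = $1,091.55.
Total outlay = 147 × $1,091.55 = $160,457.85.

$160,458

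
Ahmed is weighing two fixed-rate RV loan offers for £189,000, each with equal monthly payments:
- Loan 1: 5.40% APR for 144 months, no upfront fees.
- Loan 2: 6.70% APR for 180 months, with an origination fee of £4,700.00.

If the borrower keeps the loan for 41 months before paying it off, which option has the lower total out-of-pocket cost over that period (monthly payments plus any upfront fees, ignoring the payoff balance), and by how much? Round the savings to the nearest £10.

Loan 1: at 5.40% the monthly rate is 0.0045000, so the payment is 189,000 × 0.0045000 / (1 − 1.0045000^−144) = £1,786.21.
Loan 2: at 6.70% the monthly rate is 0.0055833, so the payment is 189,000 × 0.0055833 / (1 − 1.0055833^−180) = £1,667.24.
Over 41 months: Loan 1 costs 41 × £1,786.21 = £73,234.61; Loan 2 costs 41 × £1,667.24 + £4,700.00 = £73,056.84.
Loan 2 is cheaper by £73,234.61 − £73,056.84 = £177.77.

Loan 2 by £180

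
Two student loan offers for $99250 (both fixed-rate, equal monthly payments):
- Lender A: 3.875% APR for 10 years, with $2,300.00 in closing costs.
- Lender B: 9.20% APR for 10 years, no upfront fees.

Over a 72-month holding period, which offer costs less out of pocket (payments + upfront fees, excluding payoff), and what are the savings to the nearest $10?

Lender A by $17,070

Lender A: monthly rate = 3.875%/12 = 0.0032292; payment = 99,250 × 0.0032292 / (1 − (1+0.0032292)^−120) = $998.97.
Lender B: monthly rate = 9.2%/12 = 0.0076667; payment = 99,250 × 0.0076667 / (1 − (1+0.0076667)^−120) = $1,268.02.
Over 72 months: Lender A costs 72 × $998.97 + $2,300.00 = $74,225.84; Lender B costs 72 × $1,268.02 = $91,297.44.
Lender A is cheaper by $91,297.44 − $74,225.84 = $17,071.60.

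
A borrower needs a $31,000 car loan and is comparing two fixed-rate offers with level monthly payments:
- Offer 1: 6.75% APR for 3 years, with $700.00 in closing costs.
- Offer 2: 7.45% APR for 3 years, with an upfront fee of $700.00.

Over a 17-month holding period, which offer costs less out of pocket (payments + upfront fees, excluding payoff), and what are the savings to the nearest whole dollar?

Offer 1: monthly rate = 6.75%/12 = 0.0056250; payment = 31,000 × 0.0056250 / (1 − (1+0.0056250)^−36) = $953.65.
Offer 2: monthly rate = 7.45%/12 = 0.0062083; payment = 31,000 × 0.0062083 / (1 − (1+0.0062083)^−36) = $963.58.
Over 17 months: Offer 1 costs 17 × $953.65 + $700.00 = $16,912.05; Offer 2 costs 17 × $963.58 + $700.00 = $17,080.86.
Offer 1 is cheaper by $17,080.86 − $16,912.05 = $168.81.

Offer 1 by $169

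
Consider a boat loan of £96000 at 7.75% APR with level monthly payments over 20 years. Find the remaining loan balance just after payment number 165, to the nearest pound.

£46,732

With monthly rate i = 7.75%/12 = 0.0064583, the balance after k of n payments is P · [(1+i)^n − (1+i)^k] / [(1+i)^n − 1].
(1+0.0064583)^240 = 4.68804775 and (1+0.0064583)^165 = 2.89272413, so the balance is 96,000 × (4.68804775 − 2.89272413) / (4.68804775 − 1) = £46,732.33.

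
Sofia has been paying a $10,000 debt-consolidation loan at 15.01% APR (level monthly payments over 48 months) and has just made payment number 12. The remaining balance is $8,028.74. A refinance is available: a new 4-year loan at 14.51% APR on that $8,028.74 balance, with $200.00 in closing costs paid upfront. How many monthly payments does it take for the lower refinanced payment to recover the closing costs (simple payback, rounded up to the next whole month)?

Current payment = 10,000 × 15.01%/12 / (1 − (1+0.0125083)^−48) = $278.36.
Refinanced payment = 8,028.74 × 0.0120917 / (1 − (1+0.0120917)^−48) = $221.46.
Monthly savings = $278.36 − $221.46 = $56.90.
Break-even = $200.00 / $56.90 = 3.51 → 4 months.

4 months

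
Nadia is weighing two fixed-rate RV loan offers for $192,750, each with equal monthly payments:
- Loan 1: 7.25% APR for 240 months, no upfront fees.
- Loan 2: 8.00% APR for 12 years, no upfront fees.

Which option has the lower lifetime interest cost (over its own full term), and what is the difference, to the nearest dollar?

Loan 2 by $65,182

Loan 1: at 7.25% the monthly rate is 0.0060417, so the payment is 192,750 × 0.0060417 / (1 − 1.0060417^−240) = $1,523.45.
Total interest on Loan 1 = 240 × $1,523.45 − $192,750 = $172,878.00.
Loan 2: at 8.00% the monthly rate is 0.0066667, so the payment is 192,750 × 0.0066667 / (1 − 1.0066667^−144) = $2,086.43.
Total interest on Loan 2 = 144 × $2,086.43 − $192,750 = $107,695.92.
Loan 2 is lower by $65,182.08.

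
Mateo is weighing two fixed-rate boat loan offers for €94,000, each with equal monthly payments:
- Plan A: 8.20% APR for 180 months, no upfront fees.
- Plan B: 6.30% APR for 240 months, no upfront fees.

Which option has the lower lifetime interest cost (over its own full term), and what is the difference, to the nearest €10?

Plan A: at 8.20% the monthly rate is 0.0068333, so the payment is 94,000 × 0.0068333 / (1 − 1.0068333^−180) = €909.20.
Total interest on Plan A = 180 × €909.20 − €94,000 = €69,656.00.
Plan B: monthly rate = 6.3%/12 = 0.0052500; payment = 94,000 × 0.0052500 / (1 − (1+0.0052500)^−240) = €689.81.
Total interest on Plan B = 240 × €689.81 − €94,000 = €71,554.40.
Plan A is lower by €1,898.40.

Plan A by €1,900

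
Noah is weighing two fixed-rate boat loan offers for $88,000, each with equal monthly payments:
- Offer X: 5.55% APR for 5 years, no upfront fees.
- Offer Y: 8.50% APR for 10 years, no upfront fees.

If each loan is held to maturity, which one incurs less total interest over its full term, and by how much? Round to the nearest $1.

Offer X by $29,953

Offer X: monthly rate = 5.55%/12 = 0.0046250; payment = 88,000 × 0.0046250 / (1 − (1+0.0046250)^−60) = $1,682.93.
Total interest on Offer X = 60 × $1,682.93 − $88,000 = $12,975.80.
Offer Y: monthly rate = 8.5%/12 = 0.0070833; payment = 88,000 × 0.0070833 / (1 − (1+0.0070833)^−120) = $1,091.07.
Total interest on Offer Y = 120 × $1,091.07 − $88,000 = $42,928.40.
Offer X is lower by $29,952.60.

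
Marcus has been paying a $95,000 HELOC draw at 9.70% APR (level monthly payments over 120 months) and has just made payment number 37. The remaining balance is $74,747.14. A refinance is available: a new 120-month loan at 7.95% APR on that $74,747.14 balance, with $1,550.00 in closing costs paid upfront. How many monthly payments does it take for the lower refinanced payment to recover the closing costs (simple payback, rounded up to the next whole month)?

5 months

Current payment = 95,000 × 9.7%/12 / (1 − (1+0.0080833)^−120) = $1,239.70.
Refinanced payment = 74,747.14 × 0.0066250 / (1 − (1+0.0066250)^−120) = $904.92.
Monthly savings = $1,239.70 − $904.92 = $334.78.
Break-even = $1,550.00 / $334.78 = 4.63 → 5 months.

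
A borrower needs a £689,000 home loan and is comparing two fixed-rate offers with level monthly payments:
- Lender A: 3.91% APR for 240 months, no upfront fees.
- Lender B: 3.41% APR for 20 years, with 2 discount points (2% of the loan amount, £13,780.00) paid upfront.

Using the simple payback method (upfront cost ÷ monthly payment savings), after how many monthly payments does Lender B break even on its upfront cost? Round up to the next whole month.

Lender A: monthly rate = 3.91%/12 = 0.0032583; payment = 689,000 × 0.0032583 / (1 − (1+0.0032583)^−240) = £4,142.60.
Lender B: monthly rate = 3.41%/12 = 0.0028417; payment = 689,000 × 0.0028417 / (1 − (1+0.0028417)^−240) = £3,964.13.
Monthly savings = £4,142.60 − £3,964.13 = £178.47.
Break-even = £13,780.00 / £178.47 = 77.21 → 78 months.

78 months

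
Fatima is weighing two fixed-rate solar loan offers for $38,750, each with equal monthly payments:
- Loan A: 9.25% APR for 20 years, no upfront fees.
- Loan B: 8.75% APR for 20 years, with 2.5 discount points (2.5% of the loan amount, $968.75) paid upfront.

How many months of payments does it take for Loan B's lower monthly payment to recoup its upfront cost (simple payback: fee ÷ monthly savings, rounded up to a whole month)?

Loan A: at 9.25% the monthly rate is 0.0077083, so the payment is 38,750 × 0.0077083 / (1 − 1.0077083^−240) = $354.90.
Loan B: monthly rate = 8.75%/12 = 0.0072917; payment = 38,750 × 0.0072917 / (1 − (1+0.0072917)^−240) = $342.44.
Monthly savings = $354.90 − $342.44 = $12.46.
Break-even = $968.75 / $12.46 = 77.75 → 78 months.

78 months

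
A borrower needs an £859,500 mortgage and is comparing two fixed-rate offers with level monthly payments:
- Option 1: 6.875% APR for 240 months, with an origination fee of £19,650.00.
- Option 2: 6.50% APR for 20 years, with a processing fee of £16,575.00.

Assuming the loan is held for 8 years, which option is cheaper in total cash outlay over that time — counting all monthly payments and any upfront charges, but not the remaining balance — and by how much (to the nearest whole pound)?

Option 1: at 6.875% the monthly rate is 0.0057292, so the payment is 859,500 × 0.0057292 / (1 − 1.0057292^−240) = £6,599.36.
Option 2: monthly rate = 6.5%/12 = 0.0054167; payment = 859,500 × 0.0054167 / (1 − (1+0.0054167)^−240) = £6,408.20.
Over 96 months: Option 1 costs 96 × £6,599.36 + £19,650.00 = £653,188.56; Option 2 costs 96 × £6,408.20 + £16,575.00 = £631,762.20.
Option 2 is cheaper by £653,188.56 − £631,762.20 = £21,426.36.

Option 2 by £21,426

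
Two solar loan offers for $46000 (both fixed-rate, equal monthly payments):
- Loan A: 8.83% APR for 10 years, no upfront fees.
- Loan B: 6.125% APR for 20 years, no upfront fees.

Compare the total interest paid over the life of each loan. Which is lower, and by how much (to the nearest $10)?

Loan A by $10,470

Loan A: at 8.83% the monthly rate is 0.0073583, so the payment is 46,000 × 0.0073583 / (1 − 1.0073583^−120) = $578.48.
Total interest on Loan A = 120 × $578.48 − $46,000 = $23,417.60.
Loan B: monthly rate = 6.125%/12 = 0.0051042; payment = 46,000 × 0.0051042 / (1 − (1+0.0051042)^−240) = $332.88.
Total interest on Loan B = 240 × $332.88 − $46,000 = $33,891.20.
Loan A is lower by $10,473.60.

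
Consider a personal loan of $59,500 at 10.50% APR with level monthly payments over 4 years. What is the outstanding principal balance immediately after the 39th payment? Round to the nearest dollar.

With monthly rate i = 10.5%/12 = 0.0087500, the balance after k of n payments is P · [(1+i)^n − (1+i)^k] / [(1+i)^n − 1].
(1+0.0087500)^48 = 1.51918370 and (1+0.0087500)^39 = 1.40461843, so the balance is 59,500 × (1.51918370 − 1.40461843) / (1.51918370 − 1) = $13,129.52.

$13,130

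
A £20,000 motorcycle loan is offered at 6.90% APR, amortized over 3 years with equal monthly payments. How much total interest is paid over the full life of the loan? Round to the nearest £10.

£2,200

At 6.90% the monthly rate is 0.0057500, so the payment is 20,000 × 0.0057500 / (1 − 1.0057500^−36) = £616.63.
Total paid = 36 × £616.63 = £22,198.68; interest = £22,198.68 − £20,000 = £2,198.68.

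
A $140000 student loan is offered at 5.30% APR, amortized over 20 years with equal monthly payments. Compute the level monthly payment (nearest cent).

At 5.30% the monthly rate is 0.0044167, so the payment is 140,000 × 0.0044167 / (1 − 1.0044167^−240) = $947.30.

$947.30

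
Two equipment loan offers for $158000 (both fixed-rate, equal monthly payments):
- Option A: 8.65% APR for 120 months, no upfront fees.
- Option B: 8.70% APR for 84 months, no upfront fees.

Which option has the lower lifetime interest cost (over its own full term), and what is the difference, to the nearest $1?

Option B by $25,082

Option A: monthly rate = 8.65%/12 = 0.0072083; payment = 158,000 × 0.0072083 / (1 − (1+0.0072083)^−120) = $1,971.67.
Total interest on Option A = 120 × $1,971.67 − $158,000 = $78,600.40.
Option B: at 8.70% the monthly rate is 0.0072500, so the payment is 158,000 × 0.0072500 / (1 − 1.0072500^−84) = $2,518.08.
Total interest on Option B = 84 × $2,518.08 − $158,000 = $53,518.72.
Option B is lower by $25,081.68.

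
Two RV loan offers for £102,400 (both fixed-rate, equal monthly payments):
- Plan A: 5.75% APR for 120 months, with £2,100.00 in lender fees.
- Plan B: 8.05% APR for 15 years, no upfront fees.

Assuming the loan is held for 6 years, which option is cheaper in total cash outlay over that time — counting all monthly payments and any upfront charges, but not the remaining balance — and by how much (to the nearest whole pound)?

Plan A: at 5.75% the monthly rate is 0.0047917, so the payment is 102,400 × 0.0047917 / (1 − 1.0047917^−120) = £1,124.04.
Plan B: at 8.05% the monthly rate is 0.0067083, so the payment is 102,400 × 0.0067083 / (1 − 1.0067083^−180) = £981.55.
Over 72 months: Plan A costs 72 × £1,124.04 + £2,100.00 = £83,030.88; Plan B costs 72 × £981.55 = £70,671.60.
Plan B is cheaper by £83,030.88 − £70,671.60 = £12,359.28.

Plan B by £12,359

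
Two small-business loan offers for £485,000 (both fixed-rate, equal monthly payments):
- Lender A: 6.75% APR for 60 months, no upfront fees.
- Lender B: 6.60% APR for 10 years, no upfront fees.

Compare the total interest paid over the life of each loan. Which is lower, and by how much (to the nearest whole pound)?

Lender A: at 6.75% the monthly rate is 0.0056250, so the payment is 485,000 × 0.0056250 / (1 − 1.0056250^−60) = £9,546.48.
Total interest on Lender A = 60 × £9,546.48 − £485,000 = £87,788.80.
Lender B: monthly rate = 6.6%/12 = 0.0055000; payment = 485,000 × 0.0055000 / (1 − (1+0.0055000)^−120) = £5,531.79.
Total interest on Lender B = 120 × £5,531.79 − £485,000 = £178,814.80.
Lender A is lower by £91,026.00.

Lender A by £91,026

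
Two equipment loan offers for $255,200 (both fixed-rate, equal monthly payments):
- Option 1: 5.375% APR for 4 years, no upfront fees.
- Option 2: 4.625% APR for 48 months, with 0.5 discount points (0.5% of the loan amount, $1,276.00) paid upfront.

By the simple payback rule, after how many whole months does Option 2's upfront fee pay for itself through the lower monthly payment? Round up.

15 months

Option 1: monthly rate = 5.375%/12 = 0.0044792; payment = 255,200 × 0.0044792 / (1 − (1+0.0044792)^−48) = $5,920.53.
Option 2: at 4.625% the monthly rate is 0.0038542, so the payment is 255,200 × 0.0038542 / (1 − 1.0038542^−48) = $5,833.82.
Monthly savings = $5,920.53 − $5,833.82 = $86.71.
Break-even = $1,276.00 / $86.71 = 14.72 → 15 months.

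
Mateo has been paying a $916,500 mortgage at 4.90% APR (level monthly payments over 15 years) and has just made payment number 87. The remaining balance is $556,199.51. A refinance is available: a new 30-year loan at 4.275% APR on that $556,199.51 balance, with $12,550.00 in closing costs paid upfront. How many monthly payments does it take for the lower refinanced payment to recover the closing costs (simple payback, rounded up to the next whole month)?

Current payment = 916,500 × 4.9%/12 / (1 − (1+0.0040833)^−180) = $7,199.97.
Refinanced payment = 556,199.51 × 0.0035625 / (1 − (1+0.0035625)^−360) = $2,744.31.
Monthly savings = $7,199.97 − $2,744.31 = $4,455.66.
Break-even = $12,550.00 / $4,455.66 = 2.82 → 3 months.

3 months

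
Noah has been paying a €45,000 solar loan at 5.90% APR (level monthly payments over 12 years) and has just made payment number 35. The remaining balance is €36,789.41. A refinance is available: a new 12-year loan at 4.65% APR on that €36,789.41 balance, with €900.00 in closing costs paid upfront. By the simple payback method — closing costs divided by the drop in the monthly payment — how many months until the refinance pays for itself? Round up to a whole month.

9 months

Current payment = 45,000 × 5.9%/12 / (1 − (1+0.0049167)^−144) = €436.81.
Refinanced payment = 36,789.41 × 0.0038750 / (1 − (1+0.0038750)^−144) = €333.84.
Monthly savings = €436.81 − €333.84 = €102.97.
Break-even = €900.00 / €102.97 = 8.74 → 9 months.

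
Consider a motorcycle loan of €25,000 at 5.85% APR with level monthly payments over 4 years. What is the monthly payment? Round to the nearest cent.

€585.41

Monthly rate = 5.85%/12 = 0.0048750; payment = 25,000 × 0.0048750 / (1 − (1+0.0048750)^−48) = €585.41.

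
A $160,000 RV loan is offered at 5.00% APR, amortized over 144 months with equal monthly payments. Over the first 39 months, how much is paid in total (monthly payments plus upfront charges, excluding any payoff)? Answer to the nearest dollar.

Monthly rate = 5%/12 = 0.0041667; payment = 160,000 × 0.0041667 / (1 − (1+0.0041667)^−144) = $1,479.82.
Total outlay = 39 × $1,479.82 = $57,712.98.

$57,713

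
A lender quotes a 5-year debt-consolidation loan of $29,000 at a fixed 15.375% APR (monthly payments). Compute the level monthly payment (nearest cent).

$695.63

At 15.375% the monthly rate is 0.0128125, so the payment is 29,000 × 0.0128125 / (1 − 1.0128125^−60) = $695.63.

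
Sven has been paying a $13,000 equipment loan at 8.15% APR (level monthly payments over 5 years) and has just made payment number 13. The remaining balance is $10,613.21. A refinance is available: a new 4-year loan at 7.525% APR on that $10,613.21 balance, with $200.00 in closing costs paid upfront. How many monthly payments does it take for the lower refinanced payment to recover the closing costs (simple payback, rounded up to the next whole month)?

Current payment = 13,000 × 8.15%/12 / (1 − (1+0.0067917)^−60) = $264.53.
Refinanced payment = 10,613.21 × 0.0062708 / (1 − (1+0.0062708)^−48) = $256.74.
Monthly savings = $264.53 − $256.74 = $7.79.
Break-even = $200.00 / $7.79 = 25.67 → 26 months.

26 months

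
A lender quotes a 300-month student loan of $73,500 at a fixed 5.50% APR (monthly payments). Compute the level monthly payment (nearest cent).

Monthly rate = 5.5%/12 = 0.0045833; payment = 73,500 × 0.0045833 / (1 − (1+0.0045833)^−300) = $451.35.

$451.35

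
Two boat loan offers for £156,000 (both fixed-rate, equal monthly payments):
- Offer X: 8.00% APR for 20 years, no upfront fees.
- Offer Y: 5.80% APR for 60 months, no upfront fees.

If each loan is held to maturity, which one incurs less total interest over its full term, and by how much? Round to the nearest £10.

Offer Y by £133,080

Offer X: at 8.00% the monthly rate is 0.0066667, so the payment is 156,000 × 0.0066667 / (1 − 1.0066667^−240) = £1,304.85.
Total interest on Offer X = 240 × £1,304.85 − £156,000 = £157,164.00.
Offer Y: at 5.80% the monthly rate is 0.0048333, so the payment is 156,000 × 0.0048333 / (1 − 1.0048333^−60) = £3,001.43.
Total interest on Offer Y = 60 × £3,001.43 − £156,000 = £24,085.80.
Offer Y is lower by £133,078.20.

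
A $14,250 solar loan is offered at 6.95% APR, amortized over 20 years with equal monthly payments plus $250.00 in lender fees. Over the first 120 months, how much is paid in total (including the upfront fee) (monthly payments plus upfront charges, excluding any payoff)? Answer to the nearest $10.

$13,460

At 6.95% the monthly rate is 0.0057917, so the payment is 14,250 × 0.0057917 / (1 − 1.0057917^−240) = $110.05.
Total outlay = 120 × $110.05 + $250.00 = $13,456.00.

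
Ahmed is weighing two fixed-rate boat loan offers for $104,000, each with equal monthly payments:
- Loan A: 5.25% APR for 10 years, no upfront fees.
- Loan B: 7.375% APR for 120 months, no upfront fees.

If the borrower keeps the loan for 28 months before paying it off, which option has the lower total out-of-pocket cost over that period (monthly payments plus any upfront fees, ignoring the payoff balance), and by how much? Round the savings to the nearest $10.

Loan A by $3,130

Loan A: monthly rate = 5.25%/12 = 0.0043750; payment = 104,000 × 0.0043750 / (1 − (1+0.0043750)^−120) = $1,115.83.
Loan B: monthly rate = 7.375%/12 = 0.0061458; payment = 104,000 × 0.0061458 / (1 − (1+0.0061458)^−120) = $1,227.72.
Over 28 months: Loan A costs 28 × $1,115.83 = $31,243.24; Loan B costs 28 × $1,227.72 = $34,376.16.
Loan A is cheaper by $34,376.16 − $31,243.24 = $3,132.92.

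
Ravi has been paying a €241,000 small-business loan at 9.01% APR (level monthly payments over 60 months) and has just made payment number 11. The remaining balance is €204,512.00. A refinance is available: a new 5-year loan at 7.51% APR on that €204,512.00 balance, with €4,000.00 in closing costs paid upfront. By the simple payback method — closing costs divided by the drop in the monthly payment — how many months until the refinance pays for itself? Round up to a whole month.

5 months

Current payment = 241,000 × 9.01%/12 / (1 − (1+0.0075083)^−60) = €5,003.93.
Refinanced payment = 204,512.00 × 0.0062583 / (1 − (1+0.0062583)^−60) = €4,098.97.
Monthly savings = €5,003.93 − €4,098.97 = €904.96.
Break-even = €4,000.00 / €904.96 = 4.42 → 5 months.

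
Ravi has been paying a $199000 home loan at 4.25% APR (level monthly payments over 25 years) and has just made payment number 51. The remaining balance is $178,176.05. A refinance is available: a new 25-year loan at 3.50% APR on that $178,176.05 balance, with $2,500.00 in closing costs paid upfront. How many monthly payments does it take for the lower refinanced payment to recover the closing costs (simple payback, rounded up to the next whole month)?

Current payment = 199,000 × 4.25%/12 / (1 − (1+0.0035417)^−300) = $1,078.06.
Refinanced payment = 178,176.05 × 0.0029167 / (1 − (1+0.0029167)^−300) = $891.99.
Monthly savings = $1,078.06 − $891.99 = $186.07.
Break-even = $2,500.00 / $186.07 = 13.44 → 14 months.

14 months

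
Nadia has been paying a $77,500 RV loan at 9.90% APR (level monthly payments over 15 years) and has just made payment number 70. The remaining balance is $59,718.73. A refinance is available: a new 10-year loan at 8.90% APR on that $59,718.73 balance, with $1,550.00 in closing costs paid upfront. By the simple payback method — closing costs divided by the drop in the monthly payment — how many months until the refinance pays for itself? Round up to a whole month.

21 months

Current payment = 77,500 × 9.9%/12 / (1 − (1+0.0082500)^−180) = $828.08.
Refinanced payment = 59,718.73 × 0.0074167 / (1 − (1+0.0074167)^−120) = $753.26.
Monthly savings = $828.08 − $753.26 = $74.82.
Break-even = $1,550.00 / $74.82 = 20.72 → 21 months.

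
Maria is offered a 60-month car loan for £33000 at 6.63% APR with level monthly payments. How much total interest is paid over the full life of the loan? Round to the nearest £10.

£5,860

Monthly rate = 6.63%/12 = 0.0055250; payment = 33,000 × 0.0055250 / (1 − (1+0.0055250)^−60) = £647.69.
Total paid = 60 × £647.69 = £38,861.40; interest = £38,861.40 − £33,000 = £5,861.40.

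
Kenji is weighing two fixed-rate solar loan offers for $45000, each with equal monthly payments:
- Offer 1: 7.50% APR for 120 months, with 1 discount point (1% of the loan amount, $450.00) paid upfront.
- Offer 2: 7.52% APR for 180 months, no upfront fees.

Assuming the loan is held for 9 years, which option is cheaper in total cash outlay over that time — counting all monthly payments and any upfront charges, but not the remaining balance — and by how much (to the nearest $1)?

Offer 2 by $13,031

Offer 1: at 7.50% the monthly rate is 0.0062500, so the payment is 45,000 × 0.0062500 / (1 − 1.0062500^−120) = $534.16.
Offer 2: at 7.52% the monthly rate is 0.0062667, so the payment is 45,000 × 0.0062667 / (1 − 1.0062667^−180) = $417.67.
Over 108 months: Offer 1 costs 108 × $534.16 + $450.00 = $58,139.28; Offer 2 costs 108 × $417.67 = $45,108.36.
Offer 2 is cheaper by $58,139.28 − $45,108.36 = $13,030.92.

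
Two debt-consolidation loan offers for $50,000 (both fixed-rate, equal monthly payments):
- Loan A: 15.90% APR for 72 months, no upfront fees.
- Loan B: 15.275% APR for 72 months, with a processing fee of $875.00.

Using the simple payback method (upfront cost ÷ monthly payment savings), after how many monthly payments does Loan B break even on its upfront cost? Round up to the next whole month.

Loan A: monthly rate = 15.9%/12 = 0.0132500; payment = 50,000 × 0.0132500 / (1 − (1+0.0132500)^−72) = $1,081.84.
Loan B: monthly rate = 15.275%/12 = 0.0127292; payment = 50,000 × 0.0127292 / (1 − (1+0.0127292)^−72) = $1,064.73.
Monthly savings = $1,081.84 − $1,064.73 = $17.11.
Break-even = $875.00 / $17.11 = 51.14 → 52 months.

52 months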